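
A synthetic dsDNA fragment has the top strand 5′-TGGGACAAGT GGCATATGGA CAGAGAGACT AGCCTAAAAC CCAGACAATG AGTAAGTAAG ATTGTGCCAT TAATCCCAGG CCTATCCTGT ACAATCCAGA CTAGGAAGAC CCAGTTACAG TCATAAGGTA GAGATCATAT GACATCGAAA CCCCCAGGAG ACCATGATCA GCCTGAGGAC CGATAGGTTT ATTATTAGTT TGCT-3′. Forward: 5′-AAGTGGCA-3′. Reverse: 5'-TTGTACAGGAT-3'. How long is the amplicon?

88 bp

Scanning the template, AAGTGGCA occurs at positions 7–14; this primer anneals to the bottom strand there with its 3' end pointing downstream.
Reverse complement of the reverse primer: ATCCTGTACAA. This occurs on the top strand at positions 84–94.
The product runs from position 7 to position 94, so its length is 94 − 7 + 1 = 88 bp.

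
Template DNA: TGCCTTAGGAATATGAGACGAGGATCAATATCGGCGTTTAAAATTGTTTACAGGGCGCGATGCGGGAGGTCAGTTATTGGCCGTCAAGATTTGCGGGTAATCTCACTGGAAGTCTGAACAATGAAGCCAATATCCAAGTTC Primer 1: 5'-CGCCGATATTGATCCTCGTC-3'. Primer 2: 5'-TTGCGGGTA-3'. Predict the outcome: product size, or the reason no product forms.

Primer 1 (CGCCGATATTGATCCTCGTC) has reverse complement GACGAGGATCAATATCGGCG, which matches the top strand at positions 17–36; primer 1 anneals to the top strand there with its 3' end pointing upstream toward position 17.
Primer 2 (TTGCGGGTA) matches the top strand directly at positions 91–99; it anneals to the bottom strand with its 3' end pointing downstream toward position 99.
The 3' ends diverge (primer 1 extends toward position 1, primer 2 toward position 141), so the primers never converge on a shared product.

No product — the primers' 3' ends point away from each other.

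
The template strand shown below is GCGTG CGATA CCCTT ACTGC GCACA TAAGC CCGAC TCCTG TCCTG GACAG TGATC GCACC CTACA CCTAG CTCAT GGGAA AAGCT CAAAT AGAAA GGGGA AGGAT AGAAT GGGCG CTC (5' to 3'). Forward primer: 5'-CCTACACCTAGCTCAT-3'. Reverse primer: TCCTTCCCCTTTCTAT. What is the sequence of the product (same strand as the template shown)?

5'-CCTACACCTAGCTCATGGGAAAAGCTCAAATAGAAAGGGGAAGGA-3'

Forward primer CCTACACCTAGCTCAT is found on the top strand at positions 60–75.
Taking the reverse complement of TCCTTCCCCTTTCTAT gives ATAGAAAGGGGAAGGA, found at positions 89–104 on the template; the primer anneals here to the top strand with its 3' end pointing upstream.
The product is the template from position 60 through 104 (45 bp).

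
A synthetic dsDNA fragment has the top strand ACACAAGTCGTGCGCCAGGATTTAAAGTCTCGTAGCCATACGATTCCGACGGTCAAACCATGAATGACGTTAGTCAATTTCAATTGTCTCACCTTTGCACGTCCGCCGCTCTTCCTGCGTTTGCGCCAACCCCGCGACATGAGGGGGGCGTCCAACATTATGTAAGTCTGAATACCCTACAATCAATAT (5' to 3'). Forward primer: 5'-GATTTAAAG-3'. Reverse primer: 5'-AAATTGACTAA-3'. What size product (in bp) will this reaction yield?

Scanning the template, GATTTAAAG occurs at positions 19–27; this primer anneals to the bottom strand there with its 3' end pointing downstream.
Reverse complement of the reverse primer: TTAGTCAATTT. This occurs on the top strand at positions 70–80.
Product length = (reverse-primer end) − (forward-primer start) + 1 = 80 − 19 + 1 = 62 bp.

62 bp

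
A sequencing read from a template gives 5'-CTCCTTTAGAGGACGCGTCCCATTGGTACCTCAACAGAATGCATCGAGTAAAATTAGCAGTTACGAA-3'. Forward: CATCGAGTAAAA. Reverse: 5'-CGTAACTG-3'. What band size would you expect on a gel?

24 bp

Forward primer CATCGAGTAAAA is found on the top strand at positions 42–53.
The reverse primer's reverse complement is CAGTTACG, which matches the template at positions 58–65.
Product length = (reverse-primer end) − (forward-primer start) + 1 = 65 − 42 + 1 = 24 bp.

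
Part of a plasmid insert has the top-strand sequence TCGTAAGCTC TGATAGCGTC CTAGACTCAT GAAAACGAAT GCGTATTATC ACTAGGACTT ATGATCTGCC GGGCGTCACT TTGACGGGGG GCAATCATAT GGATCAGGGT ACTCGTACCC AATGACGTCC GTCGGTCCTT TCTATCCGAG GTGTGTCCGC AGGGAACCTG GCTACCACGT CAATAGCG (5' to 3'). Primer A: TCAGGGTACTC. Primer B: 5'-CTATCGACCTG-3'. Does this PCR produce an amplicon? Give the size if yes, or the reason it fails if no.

Primer B (CTATCGACCTG) does not match the top strand, and its reverse complement CAGGTCGATAG does not match either.
With no annealing site for primer B, no amplification occurs.

No product — primer B has no binding site in the template.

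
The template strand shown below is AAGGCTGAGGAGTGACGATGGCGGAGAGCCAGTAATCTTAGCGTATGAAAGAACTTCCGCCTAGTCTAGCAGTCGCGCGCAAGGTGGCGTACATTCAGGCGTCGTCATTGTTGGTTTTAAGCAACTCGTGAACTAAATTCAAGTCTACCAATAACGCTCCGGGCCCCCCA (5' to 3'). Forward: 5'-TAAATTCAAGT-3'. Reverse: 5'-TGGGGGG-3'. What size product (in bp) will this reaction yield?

37 bp

The forward primer matches the template at positions 134–144.
The reverse primer's reverse complement is CCCCCCA, which matches the template at positions 164–170.
Product length = (reverse-primer end) − (forward-primer start) + 1 = 170 − 134 + 1 = 37 bp.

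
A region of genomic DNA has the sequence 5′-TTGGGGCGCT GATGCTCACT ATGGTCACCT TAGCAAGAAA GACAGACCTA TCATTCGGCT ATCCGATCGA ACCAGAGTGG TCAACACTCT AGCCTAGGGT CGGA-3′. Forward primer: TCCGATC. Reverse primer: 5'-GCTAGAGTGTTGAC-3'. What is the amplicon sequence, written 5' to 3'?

5'-TCCGATCGAACCAGAGTGGTCAACACTCTAGC-3'

The forward primer matches the template at positions 62–68.
The reverse primer's reverse complement is GTCAACACTCTAGC, which matches the template at positions 80–93.
The product is the template from position 62 through 93 (32 bp).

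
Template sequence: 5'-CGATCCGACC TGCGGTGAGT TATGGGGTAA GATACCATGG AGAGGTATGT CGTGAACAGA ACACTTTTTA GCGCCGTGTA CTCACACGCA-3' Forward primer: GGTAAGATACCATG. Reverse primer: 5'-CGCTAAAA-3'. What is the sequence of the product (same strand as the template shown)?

Forward primer GGTAAGATACCATG is found on the top strand at positions 26–39.
Reverse complement of the reverse primer: TTTTAGCG. This occurs on the top strand at positions 66–73.
The product is the template from position 26 through 73 (48 bp).

5'-GGTAAGATACCATGGAGAGGTATGTCGTGAACAGAACACTTTTTAGCG-3'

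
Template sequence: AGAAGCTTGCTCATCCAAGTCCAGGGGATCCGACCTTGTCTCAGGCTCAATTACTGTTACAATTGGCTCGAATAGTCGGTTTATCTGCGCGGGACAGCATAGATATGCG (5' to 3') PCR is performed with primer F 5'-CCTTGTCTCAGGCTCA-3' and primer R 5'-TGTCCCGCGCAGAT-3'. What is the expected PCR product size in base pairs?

Scanning the template, CCTTGTCTCAGGCTCA occurs at positions 34–49; this primer anneals to the bottom strand there with its 3' end pointing downstream.
The reverse primer's reverse complement is ATCTGCGCGGGACA, which matches the template at positions 83–96.
Amplicon spans positions 34–96: 63 bp.

63 bp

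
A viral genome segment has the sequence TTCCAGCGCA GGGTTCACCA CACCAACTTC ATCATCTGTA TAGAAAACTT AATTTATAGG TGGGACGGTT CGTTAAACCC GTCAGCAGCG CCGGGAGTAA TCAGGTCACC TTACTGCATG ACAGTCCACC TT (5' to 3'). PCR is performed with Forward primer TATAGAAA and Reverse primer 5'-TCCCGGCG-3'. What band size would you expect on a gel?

Forward primer TATAGAAA is found on the top strand at positions 39–46.
Taking the reverse complement of TCCCGGCG gives CGCCGGGA, found at positions 89–96 on the template; the primer anneals here to the top strand with its 3' end pointing upstream.
The product runs from position 39 to position 96, so its length is 96 − 39 + 1 = 58 bp.

58 bp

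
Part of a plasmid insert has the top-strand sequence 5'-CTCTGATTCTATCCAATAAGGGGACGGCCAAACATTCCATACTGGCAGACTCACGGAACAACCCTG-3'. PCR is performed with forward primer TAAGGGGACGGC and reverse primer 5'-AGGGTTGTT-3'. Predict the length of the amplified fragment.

Scanning the template, TAAGGGGACGGC occurs at positions 17–28; this primer anneals to the bottom strand there with its 3' end pointing downstream.
The reverse primer's reverse complement is AACAACCCT, which matches the template at positions 57–65.
Amplicon spans positions 17–65: 49 bp.

49 bp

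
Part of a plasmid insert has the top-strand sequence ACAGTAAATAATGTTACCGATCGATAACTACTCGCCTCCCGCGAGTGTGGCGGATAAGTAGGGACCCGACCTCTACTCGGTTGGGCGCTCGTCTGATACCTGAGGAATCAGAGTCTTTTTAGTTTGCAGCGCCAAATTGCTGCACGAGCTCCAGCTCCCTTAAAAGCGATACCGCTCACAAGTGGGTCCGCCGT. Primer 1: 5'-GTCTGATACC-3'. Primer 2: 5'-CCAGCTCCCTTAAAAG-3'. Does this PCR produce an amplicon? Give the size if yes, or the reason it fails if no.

No product — both primers anneal to the same strand and extend in the same direction.

Primer 1 (GTCTGATACC) matches the top strand at positions 91–100 (3' end points downstream).
Primer 2 (CCAGCTCCCTTAAAAG) also matches the top strand directly, at positions 151–166 — its reverse complement CTTTTAAGGGAGCTGG is not present.
Both primers anneal to the bottom strand with 3' ends pointing the same way, so neither can prime synthesis back toward the other.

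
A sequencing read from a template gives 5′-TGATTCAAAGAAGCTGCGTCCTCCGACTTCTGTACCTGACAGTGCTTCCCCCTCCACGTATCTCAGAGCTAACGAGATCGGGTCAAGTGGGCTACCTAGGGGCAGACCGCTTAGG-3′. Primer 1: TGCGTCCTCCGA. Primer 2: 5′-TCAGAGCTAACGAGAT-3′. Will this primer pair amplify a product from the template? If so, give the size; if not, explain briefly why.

No product — both primers anneal to the same strand and extend in the same direction.

Primer 1 (TGCGTCCTCCGA) matches the top strand at positions 15–26 (3' end points downstream).
Primer 2 (TCAGAGCTAACGAGAT) also matches the top strand directly, at positions 63–78 — its reverse complement ATCTCGTTAGCTCTGA is not present.
Both primers anneal to the bottom strand with 3' ends pointing the same way, so neither can prime synthesis back toward the other.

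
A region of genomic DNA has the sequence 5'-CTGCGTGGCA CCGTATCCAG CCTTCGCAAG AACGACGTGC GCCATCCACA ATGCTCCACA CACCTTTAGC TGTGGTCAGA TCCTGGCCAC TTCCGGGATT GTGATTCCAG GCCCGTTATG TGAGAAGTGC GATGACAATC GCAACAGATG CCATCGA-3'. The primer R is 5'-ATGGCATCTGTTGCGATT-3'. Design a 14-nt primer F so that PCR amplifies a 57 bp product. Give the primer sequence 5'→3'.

5'-ATTGTGATTCCAGG-3'

The reverse primer's reverse complement AATCGCAACAGATGCCAT matches the template at positions 137–154, so the product ends at position 154.
A 57 bp product then starts at position 154 − 57 + 1 = 98.
The forward primer is identical to the top strand there: ATTGTGATTCCAGG.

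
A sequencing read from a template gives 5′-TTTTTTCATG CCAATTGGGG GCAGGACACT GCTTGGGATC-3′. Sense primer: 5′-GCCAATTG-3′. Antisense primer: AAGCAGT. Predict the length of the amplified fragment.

Forward primer GCCAATTG is found on the top strand at positions 10–17.
The reverse primer's reverse complement is ACTGCTT, which matches the template at positions 28–34.
The product runs from position 10 to position 34, so its length is 34 − 10 + 1 = 25 bp.

25 bp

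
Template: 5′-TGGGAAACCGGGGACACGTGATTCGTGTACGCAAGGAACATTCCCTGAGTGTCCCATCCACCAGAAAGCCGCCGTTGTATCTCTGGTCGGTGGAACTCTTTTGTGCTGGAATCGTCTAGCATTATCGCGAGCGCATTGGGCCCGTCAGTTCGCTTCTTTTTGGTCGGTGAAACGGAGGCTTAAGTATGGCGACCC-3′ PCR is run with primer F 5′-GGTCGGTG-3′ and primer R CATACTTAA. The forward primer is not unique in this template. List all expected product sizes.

104 bp, 27 bp

The forward primer GGTCGGTG matches the top strand at positions 85–92, 162–169.
The reverse primer's reverse complement is TTAAGTATG, matching at positions 180–188.
Each forward site pairs with the reverse site to give a product ending at position 188: sizes 104, 27 bp.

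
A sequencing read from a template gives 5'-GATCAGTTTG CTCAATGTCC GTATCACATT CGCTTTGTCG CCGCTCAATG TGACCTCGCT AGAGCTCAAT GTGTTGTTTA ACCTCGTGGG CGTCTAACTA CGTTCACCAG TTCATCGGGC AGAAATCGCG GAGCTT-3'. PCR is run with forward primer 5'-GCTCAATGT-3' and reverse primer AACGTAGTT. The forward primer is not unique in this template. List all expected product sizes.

95 bp, 62 bp, 41 bp

The forward primer GCTCAATGT matches the top strand at positions 10–18, 43–51, 64–72.
The reverse primer's reverse complement is AACTACGTT, matching at positions 96–104.
Each forward site pairs with the reverse site to give a product ending at position 104: sizes 95, 62, 41 bp.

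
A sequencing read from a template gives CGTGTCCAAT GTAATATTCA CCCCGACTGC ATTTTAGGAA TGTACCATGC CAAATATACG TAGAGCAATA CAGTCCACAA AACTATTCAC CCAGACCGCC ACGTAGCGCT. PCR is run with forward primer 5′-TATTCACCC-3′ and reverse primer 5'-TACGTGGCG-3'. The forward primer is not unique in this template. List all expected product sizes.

91 bp, 22 bp

The forward primer TATTCACCC matches the top strand at positions 15–23, 84–92.
The reverse primer's reverse complement is CGCCACGTA, matching at positions 97–105.
Each forward site pairs with the reverse site to give a product ending at position 105: sizes 91, 22 bp.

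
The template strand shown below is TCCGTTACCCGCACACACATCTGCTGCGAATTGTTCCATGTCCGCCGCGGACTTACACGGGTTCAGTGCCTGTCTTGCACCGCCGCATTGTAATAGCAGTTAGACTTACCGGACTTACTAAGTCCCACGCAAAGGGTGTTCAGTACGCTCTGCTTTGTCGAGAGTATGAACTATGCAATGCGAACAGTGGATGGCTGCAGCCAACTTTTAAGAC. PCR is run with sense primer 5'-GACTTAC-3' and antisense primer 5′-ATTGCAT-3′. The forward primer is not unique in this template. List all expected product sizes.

130 bp, 77 bp, 68 bp

The forward primer GACTTAC matches the top strand at positions 50–56, 103–109, 112–118.
The reverse primer's reverse complement is ATGCAAT, matching at positions 173–179.
Each forward site pairs with the reverse site to give a product ending at position 179: sizes 130, 77, 68 bp.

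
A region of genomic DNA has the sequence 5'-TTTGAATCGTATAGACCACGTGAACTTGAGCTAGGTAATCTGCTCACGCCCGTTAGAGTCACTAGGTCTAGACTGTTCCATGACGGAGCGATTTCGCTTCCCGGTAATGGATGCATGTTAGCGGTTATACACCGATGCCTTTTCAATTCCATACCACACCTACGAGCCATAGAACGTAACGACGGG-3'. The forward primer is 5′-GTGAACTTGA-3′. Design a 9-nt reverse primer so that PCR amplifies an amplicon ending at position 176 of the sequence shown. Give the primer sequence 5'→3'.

The forward primer binds at positions 20–29; the product's 3' end on the top strand is position 176.
The reverse primer anneals to the top strand over positions 168–176, i.e. to CATAGAACG.
Its sequence written 5'→3' is the reverse complement: CGTTCTATG.

5'-CGTTCTATG-3'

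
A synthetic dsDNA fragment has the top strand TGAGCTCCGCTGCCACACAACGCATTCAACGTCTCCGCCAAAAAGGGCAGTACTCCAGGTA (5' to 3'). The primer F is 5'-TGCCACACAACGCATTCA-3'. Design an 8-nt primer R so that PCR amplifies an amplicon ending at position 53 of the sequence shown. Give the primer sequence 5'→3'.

5'-GTACTGCC-3'

The forward primer binds at positions 11–28; the product's 3' end on the top strand is position 53.
The reverse primer anneals to the top strand over positions 46–53, i.e. to GGCAGTAC.
Its sequence written 5'→3' is the reverse complement: GTACTGCC.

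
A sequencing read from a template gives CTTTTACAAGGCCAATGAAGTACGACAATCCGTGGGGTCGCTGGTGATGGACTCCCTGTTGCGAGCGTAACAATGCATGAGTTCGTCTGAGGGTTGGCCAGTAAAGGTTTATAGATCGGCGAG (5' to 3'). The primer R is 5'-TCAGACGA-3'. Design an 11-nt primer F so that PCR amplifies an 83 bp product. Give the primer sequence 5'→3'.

The reverse primer's reverse complement TCGTCTGA matches the template at positions 83–90, so the product ends at position 90.
An 83 bp product then starts at position 90 − 83 + 1 = 8.
The forward primer is identical to the top strand there: AAGGCCAATGA.

5'-AAGGCCAATGA-3'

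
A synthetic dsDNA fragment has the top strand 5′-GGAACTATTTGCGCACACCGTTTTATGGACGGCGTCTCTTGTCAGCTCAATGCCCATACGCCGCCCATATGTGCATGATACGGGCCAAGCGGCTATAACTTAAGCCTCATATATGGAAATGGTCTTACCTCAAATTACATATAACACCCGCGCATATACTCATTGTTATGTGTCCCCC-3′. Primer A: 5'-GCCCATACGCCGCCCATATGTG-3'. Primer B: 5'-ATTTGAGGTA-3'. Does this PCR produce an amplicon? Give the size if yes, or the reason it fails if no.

Yes — an 84 bp product.

Primer A (GCCCATACGCCGCCCATATGTG) matches the top strand at positions 52–73; it acts as a forward primer.
Primer B's reverse complement is TACCTCAAAT, matching the top strand at positions 126–135; it acts as a reverse primer.
The 3' ends face each other across positions 52–135, giving an 84 bp product.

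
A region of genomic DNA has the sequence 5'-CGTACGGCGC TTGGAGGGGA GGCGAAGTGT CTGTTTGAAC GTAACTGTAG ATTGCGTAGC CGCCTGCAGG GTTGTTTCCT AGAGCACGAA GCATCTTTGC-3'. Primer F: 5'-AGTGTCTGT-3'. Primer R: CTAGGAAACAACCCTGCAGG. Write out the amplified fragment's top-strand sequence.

The forward primer matches the template at positions 26–34.
The reverse primer's reverse complement is CCTGCAGGGTTGTTTCCTAG, which matches the template at positions 63–82.
The product is the template from position 26 through 82 (57 bp).

5'-AGTGTCTGTTTGAACGTAACTGTAGATTGCGTAGCCGCCTGCAGGGTTGTTTCCTAG-3'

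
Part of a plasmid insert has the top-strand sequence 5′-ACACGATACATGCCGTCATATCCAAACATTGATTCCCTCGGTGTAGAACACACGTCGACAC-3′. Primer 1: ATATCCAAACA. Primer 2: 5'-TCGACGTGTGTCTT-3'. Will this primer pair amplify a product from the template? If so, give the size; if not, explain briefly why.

No product — primer 2 has no binding site in the template.

Primer 2 (TCGACGTGTGTCTT) does not match the top strand, and its reverse complement AAGACACACGTCGA does not match either.
With no annealing site for primer 2, no amplification occurs.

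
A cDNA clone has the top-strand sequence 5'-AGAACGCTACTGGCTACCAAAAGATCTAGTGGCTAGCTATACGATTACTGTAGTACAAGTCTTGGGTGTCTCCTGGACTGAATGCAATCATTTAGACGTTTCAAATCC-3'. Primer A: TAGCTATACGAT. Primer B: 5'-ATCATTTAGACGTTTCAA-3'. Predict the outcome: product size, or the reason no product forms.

No product — both primers anneal to the same strand and extend in the same direction.

Primer A (TAGCTATACGAT) matches the top strand at positions 34–45 (3' end points downstream).
Primer B (ATCATTTAGACGTTTCAA) also matches the top strand directly, at positions 87–104 — its reverse complement TTGAAACGTCTAAATGAT is not present.
Both primers anneal to the bottom strand with 3' ends pointing the same way, so neither can prime synthesis back toward the other.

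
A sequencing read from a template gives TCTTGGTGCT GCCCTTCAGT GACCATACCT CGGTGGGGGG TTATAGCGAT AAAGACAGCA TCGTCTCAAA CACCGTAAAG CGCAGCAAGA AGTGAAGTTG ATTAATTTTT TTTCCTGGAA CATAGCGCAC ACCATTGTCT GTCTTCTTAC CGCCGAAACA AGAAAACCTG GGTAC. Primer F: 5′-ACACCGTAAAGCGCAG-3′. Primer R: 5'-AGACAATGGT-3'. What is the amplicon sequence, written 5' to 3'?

The forward primer matches the template at positions 70–85.
The reverse primer's reverse complement is ACCATTGTCT, which matches the template at positions 131–140.
The product is the template from position 70 through 140 (71 bp).

5'-ACACCGTAAAGCGCAGCAAGAAGTGAAGTTGATTAATTTTTTTTCCTGGAACATAGCGCACACCATTGTCT-3'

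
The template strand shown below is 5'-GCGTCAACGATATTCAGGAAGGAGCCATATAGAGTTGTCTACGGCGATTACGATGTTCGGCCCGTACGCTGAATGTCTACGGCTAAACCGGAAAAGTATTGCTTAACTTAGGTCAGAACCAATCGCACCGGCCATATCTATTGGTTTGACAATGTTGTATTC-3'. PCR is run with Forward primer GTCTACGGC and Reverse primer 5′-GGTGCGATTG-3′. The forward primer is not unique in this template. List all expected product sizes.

93 bp, 55 bp

The forward primer GTCTACGGC matches the top strand at positions 37–45, 75–83.
The reverse primer's reverse complement is CAATCGCACC, matching at positions 120–129.
Each forward site pairs with the reverse site to give a product ending at position 129: sizes 93, 55 bp.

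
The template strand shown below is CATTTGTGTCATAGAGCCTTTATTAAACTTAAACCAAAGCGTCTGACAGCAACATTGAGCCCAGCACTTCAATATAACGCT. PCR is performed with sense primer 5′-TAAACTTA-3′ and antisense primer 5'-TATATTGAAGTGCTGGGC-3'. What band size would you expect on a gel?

The forward primer matches the template at positions 24–31.
Taking the reverse complement of TATATTGAAGTGCTGGGC gives GCCCAGCACTTCAATATA, found at positions 59–76 on the template; the primer anneals here to the top strand with its 3' end pointing upstream.
Amplicon spans positions 24–76: 53 bp.

53 bp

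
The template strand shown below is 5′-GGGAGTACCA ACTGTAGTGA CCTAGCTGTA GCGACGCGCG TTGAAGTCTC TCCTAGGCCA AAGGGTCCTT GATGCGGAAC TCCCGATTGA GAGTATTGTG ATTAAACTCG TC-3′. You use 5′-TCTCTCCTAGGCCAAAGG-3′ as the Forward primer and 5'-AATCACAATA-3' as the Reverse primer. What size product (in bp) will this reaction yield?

The forward primer matches the template at positions 47–64.
Reverse complement of the reverse primer: TATTGTGATT. This occurs on the top strand at positions 94–103.
Product length = (reverse-primer end) − (forward-primer start) + 1 = 103 − 47 + 1 = 57 bp.

57 bp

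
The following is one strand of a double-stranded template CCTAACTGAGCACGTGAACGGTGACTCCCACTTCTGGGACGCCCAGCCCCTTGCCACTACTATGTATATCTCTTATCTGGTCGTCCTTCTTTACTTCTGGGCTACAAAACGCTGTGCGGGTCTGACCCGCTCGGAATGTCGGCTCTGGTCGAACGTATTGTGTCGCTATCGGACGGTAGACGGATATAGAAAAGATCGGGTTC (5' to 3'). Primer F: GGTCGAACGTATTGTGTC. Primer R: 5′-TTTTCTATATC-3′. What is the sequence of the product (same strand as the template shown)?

5'-GGTCGAACGTATTGTGTCGCTATCGGACGGTAGACGGATATAGAAAA-3'

Forward primer GGTCGAACGTATTGTGTC is found on the top strand at positions 147–164.
The reverse primer's reverse complement is GATATAGAAAA, which matches the template at positions 183–193.
The product is the template from position 147 through 193 (47 bp).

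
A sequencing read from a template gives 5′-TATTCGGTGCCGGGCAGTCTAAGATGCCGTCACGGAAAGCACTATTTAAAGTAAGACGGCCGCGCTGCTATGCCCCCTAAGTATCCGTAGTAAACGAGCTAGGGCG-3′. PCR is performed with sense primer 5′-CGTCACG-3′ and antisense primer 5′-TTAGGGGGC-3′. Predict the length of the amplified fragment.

Forward primer CGTCACG is found on the top strand at positions 28–34.
Reverse complement of the reverse primer: GCCCCCTAA. This occurs on the top strand at positions 72–80.
Product length = (reverse-primer end) − (forward-primer start) + 1 = 80 − 28 + 1 = 53 bp.

53 bp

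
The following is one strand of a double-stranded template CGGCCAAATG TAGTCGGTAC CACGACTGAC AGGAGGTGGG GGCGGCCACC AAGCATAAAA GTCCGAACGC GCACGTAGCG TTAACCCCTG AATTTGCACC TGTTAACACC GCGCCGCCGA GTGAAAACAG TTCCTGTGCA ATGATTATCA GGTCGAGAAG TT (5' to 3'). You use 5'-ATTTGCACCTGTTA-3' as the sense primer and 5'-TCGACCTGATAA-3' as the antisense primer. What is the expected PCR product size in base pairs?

65 bp

Scanning the template, ATTTGCACCTGTTA occurs at positions 92–105; this primer anneals to the bottom strand there with its 3' end pointing downstream.
Reverse complement of the reverse primer: TTATCAGGTCGA. This occurs on the top strand at positions 145–156.
The product runs from position 92 to position 156, so its length is 156 − 92 + 1 = 65 bp.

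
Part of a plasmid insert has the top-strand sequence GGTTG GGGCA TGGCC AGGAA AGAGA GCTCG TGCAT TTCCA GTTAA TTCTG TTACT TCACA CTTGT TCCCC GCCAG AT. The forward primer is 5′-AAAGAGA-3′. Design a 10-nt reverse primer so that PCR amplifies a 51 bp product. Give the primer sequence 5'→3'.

5'-GGGAACAAGT-3'

The forward primer binds at positions 19–25, so a 51 bp product ends at position 19 + 51 − 1 = 69.
The reverse primer anneals to the top strand over positions 60–69, i.e. to ACTTGTTCCC.
Its sequence written 5'→3' is the reverse complement: GGGAACAAGT.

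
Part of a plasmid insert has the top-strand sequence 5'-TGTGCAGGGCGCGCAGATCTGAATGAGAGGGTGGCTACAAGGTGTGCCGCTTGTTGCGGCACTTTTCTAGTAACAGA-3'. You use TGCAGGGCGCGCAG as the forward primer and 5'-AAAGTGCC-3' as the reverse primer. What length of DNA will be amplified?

Forward primer TGCAGGGCGCGCAG is found on the top strand at positions 3–16.
The reverse primer's reverse complement is GGCACTTT, which matches the template at positions 58–65.
Amplicon spans positions 3–65: 63 bp.

63 bp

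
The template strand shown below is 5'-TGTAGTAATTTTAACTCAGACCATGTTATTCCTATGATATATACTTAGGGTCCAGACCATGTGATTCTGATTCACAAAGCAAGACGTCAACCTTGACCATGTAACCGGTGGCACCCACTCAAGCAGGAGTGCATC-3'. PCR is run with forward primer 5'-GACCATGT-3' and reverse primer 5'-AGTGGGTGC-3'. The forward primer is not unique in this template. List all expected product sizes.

The forward primer GACCATGT matches the top strand at positions 19–26, 55–62, 95–102.
The reverse primer's reverse complement is GCACCCACT, matching at positions 111–119.
Each forward site pairs with the reverse site to give a product ending at position 119: sizes 101, 65, 25 bp.

101 bp, 65 bp, 25 bp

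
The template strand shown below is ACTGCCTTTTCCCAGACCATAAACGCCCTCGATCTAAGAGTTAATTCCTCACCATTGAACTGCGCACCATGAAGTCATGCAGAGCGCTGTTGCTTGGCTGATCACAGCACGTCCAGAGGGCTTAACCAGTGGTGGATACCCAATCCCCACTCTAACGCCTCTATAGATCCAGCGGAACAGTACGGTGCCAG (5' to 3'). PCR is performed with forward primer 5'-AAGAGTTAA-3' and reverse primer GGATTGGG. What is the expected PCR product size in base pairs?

111 bp

Scanning the template, AAGAGTTAA occurs at positions 36–44; this primer anneals to the bottom strand there with its 3' end pointing downstream.
The reverse primer's reverse complement is CCCAATCC, which matches the template at positions 139–146.
Product length = (reverse-primer end) − (forward-primer start) + 1 = 146 − 36 + 1 = 111 bp.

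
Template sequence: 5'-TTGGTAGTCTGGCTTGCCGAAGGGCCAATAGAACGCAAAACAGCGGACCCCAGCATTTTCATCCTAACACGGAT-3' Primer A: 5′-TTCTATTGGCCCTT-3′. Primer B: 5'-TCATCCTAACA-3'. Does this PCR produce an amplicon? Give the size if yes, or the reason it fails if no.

Primer A (TTCTATTGGCCCTT) has reverse complement AAGGGCCAATAGAA, which matches the top strand at positions 20–33; primer A anneals to the top strand there with its 3' end pointing upstream toward position 20.
Primer B (TCATCCTAACA) matches the top strand directly at positions 59–69; it anneals to the bottom strand with its 3' end pointing downstream toward position 69.
The 3' ends diverge (primer A extends toward position 1, primer B toward position 74), so the primers never converge on a shared product.

No product — the primers' 3' ends point away from each other.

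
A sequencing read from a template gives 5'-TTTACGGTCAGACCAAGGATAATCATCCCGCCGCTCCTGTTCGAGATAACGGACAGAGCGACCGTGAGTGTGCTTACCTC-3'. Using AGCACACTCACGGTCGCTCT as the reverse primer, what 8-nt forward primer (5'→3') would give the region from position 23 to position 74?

The reverse primer's reverse complement AGAGCGACCGTGAGTGTGCT matches the template at positions 55–74; the product starts at position 23.
The forward primer is identical to the top strand over positions 23–30: TCATCCCG.

5'-TCATCCCG-3'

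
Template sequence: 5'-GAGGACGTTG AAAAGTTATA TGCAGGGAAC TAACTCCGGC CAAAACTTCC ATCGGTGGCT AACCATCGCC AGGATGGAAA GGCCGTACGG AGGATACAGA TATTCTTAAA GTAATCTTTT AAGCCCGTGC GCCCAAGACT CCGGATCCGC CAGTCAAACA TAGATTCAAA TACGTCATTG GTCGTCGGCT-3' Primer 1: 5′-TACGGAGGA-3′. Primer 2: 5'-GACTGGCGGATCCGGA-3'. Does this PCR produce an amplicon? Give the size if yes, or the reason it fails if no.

Primer 1 (TACGGAGGA) matches the top strand at positions 86–94; it acts as a forward primer.
Primer 2's reverse complement is TCCGGATCCGCCAGTC, matching the top strand at positions 140–155; it acts as a reverse primer.
The 3' ends face each other across positions 86–155, giving a 70 bp product.

Yes — a 70 bp product.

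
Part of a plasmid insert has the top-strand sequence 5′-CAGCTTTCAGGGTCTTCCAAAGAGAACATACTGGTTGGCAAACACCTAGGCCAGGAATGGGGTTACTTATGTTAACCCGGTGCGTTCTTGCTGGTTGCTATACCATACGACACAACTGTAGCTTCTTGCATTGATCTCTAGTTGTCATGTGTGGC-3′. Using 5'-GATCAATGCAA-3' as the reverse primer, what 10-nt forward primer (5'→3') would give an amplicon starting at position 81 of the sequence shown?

5'-TGCGTTCTTG-3'

The reverse primer's reverse complement TTGCATTGATC matches the template at positions 126–136; the product starts at position 81.
The forward primer is identical to the top strand over positions 81–90: TGCGTTCTTG.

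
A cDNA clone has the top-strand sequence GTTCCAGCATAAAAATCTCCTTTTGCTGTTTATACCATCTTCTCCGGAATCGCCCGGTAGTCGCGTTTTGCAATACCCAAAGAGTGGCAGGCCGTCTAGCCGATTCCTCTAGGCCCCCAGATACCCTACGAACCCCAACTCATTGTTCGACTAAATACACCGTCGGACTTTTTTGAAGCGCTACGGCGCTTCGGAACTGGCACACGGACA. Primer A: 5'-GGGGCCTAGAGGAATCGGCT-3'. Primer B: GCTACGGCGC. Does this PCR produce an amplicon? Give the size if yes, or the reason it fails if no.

No product — the primers' 3' ends point away from each other.

Primer A (GGGGCCTAGAGGAATCGGCT) has reverse complement AGCCGATTCCTCTAGGCCCC, which matches the top strand at positions 98–117; primer A anneals to the top strand there with its 3' end pointing upstream toward position 98.
Primer B (GCTACGGCGC) matches the top strand directly at positions 180–189; it anneals to the bottom strand with its 3' end pointing downstream toward position 189.
The 3' ends diverge (primer A extends toward position 1, primer B toward position 210), so the primers never converge on a shared product.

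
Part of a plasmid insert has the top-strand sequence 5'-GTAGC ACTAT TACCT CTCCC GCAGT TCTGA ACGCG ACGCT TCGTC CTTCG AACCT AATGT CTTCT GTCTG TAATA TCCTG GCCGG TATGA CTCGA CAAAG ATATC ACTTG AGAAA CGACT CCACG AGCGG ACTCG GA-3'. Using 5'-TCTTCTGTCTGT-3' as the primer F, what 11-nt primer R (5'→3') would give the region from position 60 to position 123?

5'-TGGAGTCGTTT-3'

The product's 3' end on the top strand is position 123.
The reverse primer anneals to the top strand over positions 113–123, i.e. to AAACGACTCCA.
Its sequence written 5'→3' is the reverse complement: TGGAGTCGTTT.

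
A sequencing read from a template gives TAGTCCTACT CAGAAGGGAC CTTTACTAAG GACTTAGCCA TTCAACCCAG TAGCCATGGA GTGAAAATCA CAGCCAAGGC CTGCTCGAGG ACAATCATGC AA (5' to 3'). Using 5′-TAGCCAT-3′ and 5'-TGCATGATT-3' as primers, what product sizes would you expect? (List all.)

The forward primer TAGCCAT matches the top strand at positions 35–41, 51–57.
The reverse primer's reverse complement is AATCATGCA, matching at positions 93–101.
Each forward site pairs with the reverse site to give a product ending at position 101: sizes 67, 51 bp.

67 bp, 51 bp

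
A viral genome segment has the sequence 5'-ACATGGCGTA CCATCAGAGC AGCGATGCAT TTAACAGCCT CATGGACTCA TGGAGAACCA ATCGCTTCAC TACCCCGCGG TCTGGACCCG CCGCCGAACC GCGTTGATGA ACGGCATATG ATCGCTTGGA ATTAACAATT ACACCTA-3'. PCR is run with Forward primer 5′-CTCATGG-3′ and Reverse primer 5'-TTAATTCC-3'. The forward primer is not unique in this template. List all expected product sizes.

The forward primer CTCATGG matches the top strand at positions 39–45, 47–53.
The reverse primer's reverse complement is GGAATTAA, matching at positions 128–135.
Each forward site pairs with the reverse site to give a product ending at position 135: sizes 97, 89 bp.

97 bp, 89 bp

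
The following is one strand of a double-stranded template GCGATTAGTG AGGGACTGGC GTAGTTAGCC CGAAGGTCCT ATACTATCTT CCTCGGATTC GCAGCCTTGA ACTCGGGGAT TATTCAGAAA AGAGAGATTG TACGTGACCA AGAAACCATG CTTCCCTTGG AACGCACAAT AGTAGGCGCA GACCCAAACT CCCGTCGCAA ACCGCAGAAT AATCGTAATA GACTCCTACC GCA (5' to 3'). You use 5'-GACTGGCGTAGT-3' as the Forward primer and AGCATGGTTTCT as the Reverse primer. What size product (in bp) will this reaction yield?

109 bp

The forward primer matches the template at positions 14–25.
The reverse primer's reverse complement is AGAAACCATGCT, which matches the template at positions 111–122.
Product length = (reverse-primer end) − (forward-primer start) + 1 = 122 − 14 + 1 = 109 bp.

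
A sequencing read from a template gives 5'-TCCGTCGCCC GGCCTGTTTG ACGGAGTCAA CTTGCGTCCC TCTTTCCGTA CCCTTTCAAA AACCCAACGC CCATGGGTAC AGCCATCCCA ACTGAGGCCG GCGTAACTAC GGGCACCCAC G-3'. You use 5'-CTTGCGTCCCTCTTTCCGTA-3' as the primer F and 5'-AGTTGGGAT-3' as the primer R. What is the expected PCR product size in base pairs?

The forward primer matches the template at positions 31–50.
The reverse primer's reverse complement is ATCCCAACT, which matches the template at positions 85–93.
The product runs from position 31 to position 93, so its length is 93 − 31 + 1 = 63 bp.

63 bp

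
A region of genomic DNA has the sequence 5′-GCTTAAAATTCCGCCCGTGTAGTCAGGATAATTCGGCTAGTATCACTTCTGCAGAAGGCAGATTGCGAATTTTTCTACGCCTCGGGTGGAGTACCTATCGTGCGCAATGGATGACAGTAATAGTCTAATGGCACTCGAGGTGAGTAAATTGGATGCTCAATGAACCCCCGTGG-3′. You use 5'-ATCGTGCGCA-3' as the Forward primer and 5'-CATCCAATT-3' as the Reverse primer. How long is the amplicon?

59 bp

The forward primer matches the template at positions 97–106.
The reverse primer's reverse complement is AATTGGATG, which matches the template at positions 147–155.
Product length = (reverse-primer end) − (forward-primer start) + 1 = 155 − 97 + 1 = 59 bp.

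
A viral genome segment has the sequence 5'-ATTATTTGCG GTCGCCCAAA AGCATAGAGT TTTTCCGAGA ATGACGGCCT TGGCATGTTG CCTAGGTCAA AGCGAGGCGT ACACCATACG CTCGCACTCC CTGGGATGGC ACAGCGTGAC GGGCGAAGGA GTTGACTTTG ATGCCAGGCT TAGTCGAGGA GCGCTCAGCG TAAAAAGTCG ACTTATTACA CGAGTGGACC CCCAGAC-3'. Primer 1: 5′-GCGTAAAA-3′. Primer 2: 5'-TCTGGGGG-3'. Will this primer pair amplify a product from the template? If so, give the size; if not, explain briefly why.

Yes — a 39 bp product.

Primer 1 (GCGTAAAA) matches the top strand at positions 168–175; it acts as a forward primer.
Primer 2's reverse complement is CCCCCAGA, matching the top strand at positions 199–206; it acts as a reverse primer.
The 3' ends face each other across positions 168–206, giving a 39 bp product.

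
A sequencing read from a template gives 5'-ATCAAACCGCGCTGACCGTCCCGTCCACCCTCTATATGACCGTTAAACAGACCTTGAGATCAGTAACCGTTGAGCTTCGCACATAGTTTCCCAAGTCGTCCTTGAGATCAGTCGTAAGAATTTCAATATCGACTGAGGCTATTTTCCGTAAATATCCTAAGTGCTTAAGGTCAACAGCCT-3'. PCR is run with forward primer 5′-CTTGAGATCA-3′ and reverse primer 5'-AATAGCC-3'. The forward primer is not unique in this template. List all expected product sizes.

91 bp, 43 bp

The forward primer CTTGAGATCA matches the top strand at positions 53–62, 101–110.
The reverse primer's reverse complement is GGCTATT, matching at positions 137–143.
Each forward site pairs with the reverse site to give a product ending at position 143: sizes 91, 43 bp.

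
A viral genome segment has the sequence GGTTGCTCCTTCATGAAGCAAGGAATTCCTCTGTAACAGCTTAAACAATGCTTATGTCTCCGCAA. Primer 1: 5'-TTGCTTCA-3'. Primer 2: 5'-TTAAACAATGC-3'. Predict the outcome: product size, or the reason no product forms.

No product — the primers' 3' ends point away from each other.

Primer 1 (TTGCTTCA) has reverse complement TGAAGCAA, which matches the top strand at positions 14–21; primer 1 anneals to the top strand there with its 3' end pointing upstream toward position 14.
Primer 2 (TTAAACAATGC) matches the top strand directly at positions 41–51; it anneals to the bottom strand with its 3' end pointing downstream toward position 51.
The 3' ends diverge (primer 1 extends toward position 1, primer 2 toward position 65), so the primers never converge on a shared product.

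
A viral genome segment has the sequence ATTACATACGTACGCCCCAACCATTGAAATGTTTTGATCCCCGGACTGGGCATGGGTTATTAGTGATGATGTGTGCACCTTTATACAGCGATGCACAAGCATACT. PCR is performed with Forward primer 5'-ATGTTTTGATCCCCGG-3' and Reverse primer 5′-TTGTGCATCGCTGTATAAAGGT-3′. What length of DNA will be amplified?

Scanning the template, ATGTTTTGATCCCCGG occurs at positions 29–44; this primer anneals to the bottom strand there with its 3' end pointing downstream.
Reverse complement of the reverse primer: ACCTTTATACAGCGATGCACAA. This occurs on the top strand at positions 77–98.
Amplicon spans positions 29–98: 70 bp.

70 bp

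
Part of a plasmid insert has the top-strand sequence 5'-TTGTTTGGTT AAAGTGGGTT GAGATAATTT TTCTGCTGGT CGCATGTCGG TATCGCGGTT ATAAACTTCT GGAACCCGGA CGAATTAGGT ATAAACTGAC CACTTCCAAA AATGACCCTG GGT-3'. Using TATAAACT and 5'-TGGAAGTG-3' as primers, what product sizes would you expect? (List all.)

49 bp, 19 bp

The forward primer TATAAACT matches the top strand at positions 60–67, 90–97.
The reverse primer's reverse complement is CACTTCCA, matching at positions 101–108.
Each forward site pairs with the reverse site to give a product ending at position 108: sizes 49, 19 bp.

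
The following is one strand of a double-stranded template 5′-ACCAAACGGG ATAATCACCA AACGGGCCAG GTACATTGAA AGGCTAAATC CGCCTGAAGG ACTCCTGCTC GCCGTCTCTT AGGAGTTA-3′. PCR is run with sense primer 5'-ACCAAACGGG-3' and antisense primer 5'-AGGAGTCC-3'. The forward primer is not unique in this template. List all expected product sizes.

66 bp, 50 bp

The forward primer ACCAAACGGG matches the top strand at positions 1–10, 17–26.
The reverse primer's reverse complement is GGACTCCT, matching at positions 59–66.
Each forward site pairs with the reverse site to give a product ending at position 66: sizes 66, 50 bp.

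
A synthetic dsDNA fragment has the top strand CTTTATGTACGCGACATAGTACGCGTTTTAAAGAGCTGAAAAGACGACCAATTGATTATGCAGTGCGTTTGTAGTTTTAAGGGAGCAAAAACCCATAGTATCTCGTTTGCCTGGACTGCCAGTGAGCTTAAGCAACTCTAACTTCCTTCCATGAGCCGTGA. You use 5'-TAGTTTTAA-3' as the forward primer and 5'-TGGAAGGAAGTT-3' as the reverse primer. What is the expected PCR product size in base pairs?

Scanning the template, TAGTTTTAA occurs at positions 72–80; this primer anneals to the bottom strand there with its 3' end pointing downstream.
Reverse complement of the reverse primer: AACTTCCTTCCA. This occurs on the top strand at positions 140–151.
Amplicon spans positions 72–151: 80 bp.

80 bp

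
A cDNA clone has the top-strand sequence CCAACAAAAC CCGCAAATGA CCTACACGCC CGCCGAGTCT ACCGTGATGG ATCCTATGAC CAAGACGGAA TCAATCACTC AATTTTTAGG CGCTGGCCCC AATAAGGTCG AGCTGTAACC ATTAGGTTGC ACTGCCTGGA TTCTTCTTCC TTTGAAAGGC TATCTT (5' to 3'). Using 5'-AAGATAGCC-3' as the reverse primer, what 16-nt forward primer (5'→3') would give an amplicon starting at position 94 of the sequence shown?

The reverse primer's reverse complement GGCTATCTT matches the template at positions 158–166; the product starts at position 94.
The forward primer is identical to the top strand over positions 94–109: TGGCCCCAATAAGGTC.

5'-TGGCCCCAATAAGGTC-3'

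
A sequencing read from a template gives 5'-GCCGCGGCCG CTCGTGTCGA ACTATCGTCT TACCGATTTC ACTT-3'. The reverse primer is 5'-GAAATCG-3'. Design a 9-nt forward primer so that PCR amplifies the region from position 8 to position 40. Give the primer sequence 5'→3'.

The reverse primer's reverse complement CGATTTC matches the template at positions 34–40; the product starts at position 8.
The forward primer is identical to the top strand over positions 8–16: CCGCTCGTG.

5'-CCGCTCGTG-3'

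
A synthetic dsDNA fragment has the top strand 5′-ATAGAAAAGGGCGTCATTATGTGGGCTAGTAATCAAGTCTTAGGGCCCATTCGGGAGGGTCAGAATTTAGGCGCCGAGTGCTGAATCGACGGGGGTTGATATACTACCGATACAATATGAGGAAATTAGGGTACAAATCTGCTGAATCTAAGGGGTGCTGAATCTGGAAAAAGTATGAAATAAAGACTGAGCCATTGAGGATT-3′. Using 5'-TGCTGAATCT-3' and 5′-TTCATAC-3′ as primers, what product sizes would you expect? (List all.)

40 bp, 24 bp

The forward primer TGCTGAATCT matches the top strand at positions 140–149, 156–165.
The reverse primer's reverse complement is GTATGAA, matching at positions 173–179.
Each forward site pairs with the reverse site to give a product ending at position 179: sizes 40, 24 bp.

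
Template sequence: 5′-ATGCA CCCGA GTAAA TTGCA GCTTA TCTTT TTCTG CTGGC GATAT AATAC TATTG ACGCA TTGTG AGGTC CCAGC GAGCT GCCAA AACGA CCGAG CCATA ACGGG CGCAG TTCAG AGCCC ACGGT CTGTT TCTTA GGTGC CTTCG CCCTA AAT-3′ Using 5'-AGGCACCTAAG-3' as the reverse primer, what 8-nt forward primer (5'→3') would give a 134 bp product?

5'-GAGTAAAT-3'

The reverse primer's reverse complement CTTAGGTGCCT matches the template at positions 132–142, so the product ends at position 142.
A 134 bp product then starts at position 142 − 134 + 1 = 9.
The forward primer is identical to the top strand there: GAGTAAAT.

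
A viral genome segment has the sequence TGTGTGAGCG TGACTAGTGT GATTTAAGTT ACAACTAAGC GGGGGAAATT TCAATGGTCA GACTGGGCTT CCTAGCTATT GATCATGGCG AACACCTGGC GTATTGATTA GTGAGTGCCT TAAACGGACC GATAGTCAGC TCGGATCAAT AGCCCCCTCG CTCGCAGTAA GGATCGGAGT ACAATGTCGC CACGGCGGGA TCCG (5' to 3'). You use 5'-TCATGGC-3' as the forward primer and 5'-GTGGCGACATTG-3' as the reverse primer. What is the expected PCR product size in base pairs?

111 bp

The forward primer matches the template at positions 83–89.
Reverse complement of the reverse primer: CAATGTCGCCAC. This occurs on the top strand at positions 182–193.
Amplicon spans positions 83–193: 111 bp.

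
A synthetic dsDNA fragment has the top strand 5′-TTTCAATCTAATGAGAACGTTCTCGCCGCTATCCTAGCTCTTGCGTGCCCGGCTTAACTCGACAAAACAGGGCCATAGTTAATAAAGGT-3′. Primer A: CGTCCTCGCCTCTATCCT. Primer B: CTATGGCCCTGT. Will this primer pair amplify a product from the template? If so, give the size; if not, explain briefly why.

No product — primer A has no binding site in the template.

Primer A (CGTCCTCGCCTCTATCCT) does not match the top strand, and its reverse complement AGGATAGAGGCGAGGACG does not match either.
With no annealing site for primer A, no amplification occurs.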